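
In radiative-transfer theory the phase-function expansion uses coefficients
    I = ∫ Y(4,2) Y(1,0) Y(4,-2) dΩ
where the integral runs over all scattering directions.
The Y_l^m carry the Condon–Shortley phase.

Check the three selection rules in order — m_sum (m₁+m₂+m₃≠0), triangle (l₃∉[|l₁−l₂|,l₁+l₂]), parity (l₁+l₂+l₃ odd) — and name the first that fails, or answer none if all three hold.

parity

azimuthal sum: 2 + 0 − 2 = 0  ✓
3 ≤ 4 ≤ 5 (triangle on l)  ✓
L = 4 + 1 + 4 = 9 (odd)  ✗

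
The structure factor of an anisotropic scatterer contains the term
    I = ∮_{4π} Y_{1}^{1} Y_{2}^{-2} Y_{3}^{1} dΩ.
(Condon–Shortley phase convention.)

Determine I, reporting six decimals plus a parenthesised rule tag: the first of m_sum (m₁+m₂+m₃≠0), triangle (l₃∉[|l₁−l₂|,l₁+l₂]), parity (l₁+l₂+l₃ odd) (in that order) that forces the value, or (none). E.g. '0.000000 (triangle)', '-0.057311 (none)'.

Checks pass: Σm=0; 6 even; l₃=3∈[1,3].
(2·1+1)(2·2+1)(2·3+1) = 105
Δ: 0! 2! 4! / 7! → 1/105
sum: t=0:+1/4 = 1/4
3j²(1 2 3; 0 0 0) = Δ·Π!·Σ² = 3/35  (sign -1)
sum: t=0:+1/48 = 1/48
3j²(1 2 3; 1 -2 1) = Δ·Π!·Σ² = 1/105  (sign +1)
combine: 4πI² = 105·3/35·1/105 = 3/35
take √, sign -1: I = -0.08258890
No selection rule forces the value: the integral is nonzero (none).

-0.082589 (none)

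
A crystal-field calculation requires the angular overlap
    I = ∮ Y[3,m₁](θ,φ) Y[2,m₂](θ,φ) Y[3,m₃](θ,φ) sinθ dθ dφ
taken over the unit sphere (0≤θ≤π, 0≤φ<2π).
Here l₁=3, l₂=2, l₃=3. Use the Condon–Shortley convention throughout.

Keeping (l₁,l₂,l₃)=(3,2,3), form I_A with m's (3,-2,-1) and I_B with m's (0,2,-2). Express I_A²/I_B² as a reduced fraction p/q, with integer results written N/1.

l's match ⇒ only the (l;m) 3-j factors differ between A and B.
A: triangle coeff Δ(3,2,3) = 1/3780; Σ_t [0,0]: t=0:+1/96 = 1/96; (3j)²=1/42 [(3 2 3; 3 -2 -1)], sign=+1
B: triangle coeff Δ(3,2,3) = 1/3780; Σ_t [2,2]: t=2:+1/24 = 1/24; (3j)²=1/21 [(3 2 3; 0 2 -2)], sign=-1
I_A²/I_B² = (1/42)/(1/21) = 1/2

1/2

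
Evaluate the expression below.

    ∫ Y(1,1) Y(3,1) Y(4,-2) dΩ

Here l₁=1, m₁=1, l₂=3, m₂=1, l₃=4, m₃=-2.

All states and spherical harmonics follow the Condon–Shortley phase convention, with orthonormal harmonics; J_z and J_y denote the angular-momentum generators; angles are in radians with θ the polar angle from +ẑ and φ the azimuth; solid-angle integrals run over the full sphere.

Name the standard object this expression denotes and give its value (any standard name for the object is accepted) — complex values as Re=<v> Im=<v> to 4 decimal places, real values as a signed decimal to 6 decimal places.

This is a Gaunt coefficient — the integral of a triple product of spherical harmonics over the sphere.
Checks pass: Σm=0; 8 even; l₃=4∈[2,4].
(2·1+1)(2·3+1)(2·4+1) = 189
Δ: 0! 2! 6! / 9! → 1/252
sum: t=0:+1/36 = 1/36
3j²(1 3 4; 0 0 0) = Δ·Π!·Σ² = 4/63  (sign +1)
sum: t=0:+1/96 = 1/96
3j²(1 3 4; 1 1 -2) = Δ·Π!·Σ² = 5/84  (sign +1)
combine: 4πI² = 189·4/63·5/84 = 5/7
take √, sign +1: I = 0.23841361

Gaunt coefficient, +0.238414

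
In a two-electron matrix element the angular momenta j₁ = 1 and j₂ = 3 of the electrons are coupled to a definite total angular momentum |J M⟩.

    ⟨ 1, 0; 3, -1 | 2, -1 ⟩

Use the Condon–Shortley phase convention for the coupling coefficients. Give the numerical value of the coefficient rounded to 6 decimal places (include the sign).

√[5·2!0!4!/7! · 1!1!2!4!1!3!] = √(96/7)
  +(−1)^1/∏(1,1,0,1,0,3)! = -1/6  (running -1/6)
⟨..|..⟩ = √(96/7)·(-1/6) = -0.617213

−√(8/21) = -0.617213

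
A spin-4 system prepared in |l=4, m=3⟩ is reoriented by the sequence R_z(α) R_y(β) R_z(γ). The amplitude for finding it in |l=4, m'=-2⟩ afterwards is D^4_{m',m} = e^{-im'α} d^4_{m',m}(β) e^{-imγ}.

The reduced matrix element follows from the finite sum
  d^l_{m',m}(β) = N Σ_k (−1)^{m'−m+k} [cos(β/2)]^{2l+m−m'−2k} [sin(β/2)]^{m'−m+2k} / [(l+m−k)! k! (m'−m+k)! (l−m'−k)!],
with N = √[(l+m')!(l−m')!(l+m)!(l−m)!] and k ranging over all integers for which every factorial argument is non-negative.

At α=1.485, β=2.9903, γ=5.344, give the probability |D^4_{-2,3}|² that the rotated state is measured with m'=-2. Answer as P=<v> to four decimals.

Split into d^4_{-2,3}(β=2.9903) × two z-phases.
c=cos(2.990300/2)=0.075574, s=sin(2.990300/2)=0.997140; N=√[2·720·5040·1]=2693.993318
k: max(0,(3)−(-2))=5 … min(4+(3),4−(-2))=6
  k=5: (−1)^0·2693.9933/(240)·0.0756^3·0.9971^5 = +0.004776
  k=6: (−1)^1·2693.9933/(720)·0.0756^1·0.9971^7 = -0.277160
d^4_{-2,3}(2.9903) = +0.004776 -0.277160 = -0.272384
|D^4_{-2,3}|² = |d^4_{-2,3}(β)|² = (-0.272384)² = 0.074193 (the z-rotation phases have unit modulus)

P=0.0742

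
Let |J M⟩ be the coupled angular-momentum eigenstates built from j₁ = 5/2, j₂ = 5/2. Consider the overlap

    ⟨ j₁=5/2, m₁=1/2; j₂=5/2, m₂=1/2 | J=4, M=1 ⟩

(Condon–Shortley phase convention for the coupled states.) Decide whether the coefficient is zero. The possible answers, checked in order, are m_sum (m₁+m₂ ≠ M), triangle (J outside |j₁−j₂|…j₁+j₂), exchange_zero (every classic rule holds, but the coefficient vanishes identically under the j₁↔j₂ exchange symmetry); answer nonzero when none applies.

m-sum: m₁+m₂ = 1/2+1/2 = 1, M = 1  ✓
triangle: |j₁−j₂| = 0 ≤ J = 4 ≤ j₁+j₂ = 5  ✓
exchange: j₁=j₂ and m₁=m₂, and (−1)^(j₁+j₂−J) = (−1)^1 = −1 forces ⟨j₁m₁;j₂m₂|JM⟩ = −⟨j₂m₂;j₁m₁|JM⟩ = −⟨j₁m₁;j₂m₂|JM⟩ ⇒ the coefficient vanishes identically
Racah sum check: Σ_k collapses to 0 ⇒ CG = 0

exchange_zero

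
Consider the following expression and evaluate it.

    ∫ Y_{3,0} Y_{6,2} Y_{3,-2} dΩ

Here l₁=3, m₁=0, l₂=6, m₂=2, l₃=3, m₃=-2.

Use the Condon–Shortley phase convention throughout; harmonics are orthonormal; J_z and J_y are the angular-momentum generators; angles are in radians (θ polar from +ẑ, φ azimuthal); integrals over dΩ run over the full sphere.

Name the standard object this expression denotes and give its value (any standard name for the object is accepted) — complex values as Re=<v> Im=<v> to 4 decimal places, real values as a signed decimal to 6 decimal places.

This is a Gaunt coefficient — the integral of a triple product of spherical harmonics over the sphere.
m-sum 0 ✓  L=12 even ✓  3≤3≤9 ✓
Π(2lᵢ+1) = 7×13×7 = 637
triangle coeff Δ(3,6,3) = 1/12012
Σ_t [3,3]: t=3:−1/1296 = -1/1296
(3j)²=100/3003 [(3 6 3; 0 0 0)], sign=+1
Σ_t [3,3]: t=3:−1/4320 = -1/4320
(3j)²=8/429 [(3 6 3; 0 2 -2)], sign=+1
⇒ 4πI² = 5600/14157
I = (+1)√(5600/14157/(4π)) = 0.17742036

Gaunt coefficient, +0.177420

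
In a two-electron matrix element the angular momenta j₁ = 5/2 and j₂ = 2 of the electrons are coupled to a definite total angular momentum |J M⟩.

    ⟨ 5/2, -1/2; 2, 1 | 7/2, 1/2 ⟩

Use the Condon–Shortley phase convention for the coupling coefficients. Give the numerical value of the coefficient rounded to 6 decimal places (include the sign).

−√(14/45) = -0.557773

triangle: 1!*4!*3!/9! = 144/362880
(j±m)!: 2!*3!*3!*1!*4!*3! = 10368
prefactor² = (2J+1)*Δ*N² = 1152/35
  k=0: +1/(0!*1!*3!*3!*1!*0!) = 1/36
  k=1: −1/(1!*0!*2!*2!*2!*1!) = -1/8
Σ = -7/72  ⇒  CG² = 1152/35*(-7/72)² = 14/45
CG = −√(14/45) = -0.557773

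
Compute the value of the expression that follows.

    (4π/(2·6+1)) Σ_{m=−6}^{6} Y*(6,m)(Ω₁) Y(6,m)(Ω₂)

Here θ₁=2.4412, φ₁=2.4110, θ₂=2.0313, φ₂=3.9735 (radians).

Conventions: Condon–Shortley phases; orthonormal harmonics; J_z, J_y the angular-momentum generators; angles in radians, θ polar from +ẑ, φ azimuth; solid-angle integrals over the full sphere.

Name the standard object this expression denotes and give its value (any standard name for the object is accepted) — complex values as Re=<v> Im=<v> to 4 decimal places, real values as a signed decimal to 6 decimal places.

This sum is the spherical-harmonic addition theorem: it equals the Legendre polynomial P_l(cos γ) of the angle γ between the two directions.
Term-by-term m-sum for l=6 (normalisation 4π/13 = 0.966644):
  term(m=-6) = -0.008635-0.000430i   from Y*(Ω₁)=-0.011183+0.032773i, Y(Ω₂)=+0.068772+0.240015i
  term(m=-5) = +0.002532-0.061003i   from Y*(Ω₁)=-0.124100+0.069640i, Y(Ω₂)=-0.225303+0.365138i
  term(m=-4) = +0.090017+0.002988i   from Y*(Ω₁)=-0.326337-0.072709i, Y(Ω₂)=-0.264739+0.049827i
  term(m=-3) = +0.001961-0.078762i   from Y*(Ω₁)=-0.266158-0.372044i, Y(Ω₂)=+0.137539+0.103665i
  term(m=-2) = +0.078672+0.001306i   from Y*(Ω₁)=+0.025976-0.236033i, Y(Ω₂)=+0.030778+0.329923i
  term(m=-1) = -0.000126+0.015203i   from Y*(Ω₁)=-0.190523+0.170706i, Y(Ω₂)=+0.040025-0.043932i
  term(m=+0) = -0.108181-0.000000i   from Y*(Ω₁)=-0.325388-0.000000i, Y(Ω₂)=+0.332468+0.000000i
  term(m=+1) = -0.000126-0.015203i   from Y*(Ω₁)=+0.190523+0.170706i, Y(Ω₂)=-0.040025-0.043932i
  term(m=+2) = +0.078672-0.001306i   from Y*(Ω₁)=+0.025976+0.236033i, Y(Ω₂)=+0.030778-0.329923i
  term(m=+3) = +0.001961+0.078762i   from Y*(Ω₁)=+0.266158-0.372044i, Y(Ω₂)=-0.137539+0.103665i
  term(m=+4) = +0.090017-0.002988i   from Y*(Ω₁)=-0.326337+0.072709i, Y(Ω₂)=-0.264739-0.049827i
  term(m=+5) = +0.002532+0.061003i   from Y*(Ω₁)=+0.124100+0.069640i, Y(Ω₂)=+0.225303+0.365138i
  term(m=+6) = -0.008635+0.000430i   from Y*(Ω₁)=-0.011183-0.032773i, Y(Ω₂)=+0.068772-0.240015i
Σ over m = +0.220661+0.000000i; ×(4π/13) → +0.213300+0.000000i. Real part: 0.213300

Legendre polynomial (addition theorem), +0.213300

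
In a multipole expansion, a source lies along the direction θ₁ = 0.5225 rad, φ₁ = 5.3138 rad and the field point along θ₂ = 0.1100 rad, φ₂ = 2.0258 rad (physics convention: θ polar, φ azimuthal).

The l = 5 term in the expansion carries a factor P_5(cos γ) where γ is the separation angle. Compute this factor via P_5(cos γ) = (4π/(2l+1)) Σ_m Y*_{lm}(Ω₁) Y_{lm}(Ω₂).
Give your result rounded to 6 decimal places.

-0.389933

Addition theorem: P_5(cos γ) = (4π/11) Σ_m Y*_{lm}(Ω₁) Y_{lm}(Ω₂), m = −5…5:
  m=-5: (+0.001927+0.014237i) × (-0.000006+0.000005i) = -0.000000-0.000000i  (running Σ = -0.000000-0.000000i)
  m=-4: (-0.058472+0.052958i) × (-0.000052-0.000205i) = +0.000014+0.000009i  (running Σ = +0.000014+0.000009i)
  m=-3: (-0.240882-0.057275i) × (+0.003536+0.000738i) = -0.000809-0.000380i  (running Σ = -0.000796-0.000371i)
  m=-2: (-0.164844-0.427573i) × (-0.024468+0.031476i) = +0.017492+0.005273i  (running Σ = +0.016696+0.004902i)
  m=-1: (+0.210641-0.306962i) × (-0.118446-0.242101i) = -0.099265-0.014638i  (running Σ = -0.082569-0.009736i)
  m=0: (-0.206659-0.000000i) × (+0.852562+0.000000i) = -0.176190-0.000000i  (running Σ = -0.258759-0.009736i)
  m=1: (-0.210641-0.306962i) × (+0.118446-0.242101i) = -0.099265+0.014638i  (running Σ = -0.358025+0.004902i)
  m=2: (-0.164844+0.427573i) × (-0.024468-0.031476i) = +0.017492-0.005273i  (running Σ = -0.340533-0.000371i)
  m=3: (+0.240882-0.057275i) × (-0.003536+0.000738i) = -0.000809+0.000380i  (running Σ = -0.341343+0.000009i)
  m=4: (-0.058472-0.052958i) × (-0.000052+0.000205i) = +0.000014-0.000009i  (running Σ = -0.341329-0.000000i)
  m=5: (-0.001927+0.014237i) × (+0.000006+0.000005i) = -0.000000+0.000000i  (running Σ = -0.341329+0.000000i)
Accumulated sum -0.341329+0.000000i; after 4π/(2l+1) scaling, -0.389933+0.000000i ⇒ P_5 = -0.389933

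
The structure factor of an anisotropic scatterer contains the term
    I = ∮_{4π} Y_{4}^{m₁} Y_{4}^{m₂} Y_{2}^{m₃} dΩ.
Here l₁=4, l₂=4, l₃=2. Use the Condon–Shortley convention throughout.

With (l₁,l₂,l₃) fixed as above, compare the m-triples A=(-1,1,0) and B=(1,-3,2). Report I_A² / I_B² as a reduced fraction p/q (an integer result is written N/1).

289/378

Shared (l₁,l₂,l₃)=(4,4,2): N and (l;000)² cancel in I_A²/I_B².
A: Δ = 6!·2!·2!/11! = 1/13860; Racah Σ t=3..5: t=3:−1/144 t=4:+1/48 t=5:−1/480 = 17/1440; ⇒ 3j(4 4 2; -1 1 0)² = 289/13860, sgn +1
B: Δ = 6!·2!·2!/11! = 1/13860; Racah Σ t=1..1: t=1:−1/480 = -1/480; ⇒ 3j(4 4 2; 1 -3 2)² = 3/110, sgn -1
I_A²/I_B² = (289/13860)/(3/110) = 289/378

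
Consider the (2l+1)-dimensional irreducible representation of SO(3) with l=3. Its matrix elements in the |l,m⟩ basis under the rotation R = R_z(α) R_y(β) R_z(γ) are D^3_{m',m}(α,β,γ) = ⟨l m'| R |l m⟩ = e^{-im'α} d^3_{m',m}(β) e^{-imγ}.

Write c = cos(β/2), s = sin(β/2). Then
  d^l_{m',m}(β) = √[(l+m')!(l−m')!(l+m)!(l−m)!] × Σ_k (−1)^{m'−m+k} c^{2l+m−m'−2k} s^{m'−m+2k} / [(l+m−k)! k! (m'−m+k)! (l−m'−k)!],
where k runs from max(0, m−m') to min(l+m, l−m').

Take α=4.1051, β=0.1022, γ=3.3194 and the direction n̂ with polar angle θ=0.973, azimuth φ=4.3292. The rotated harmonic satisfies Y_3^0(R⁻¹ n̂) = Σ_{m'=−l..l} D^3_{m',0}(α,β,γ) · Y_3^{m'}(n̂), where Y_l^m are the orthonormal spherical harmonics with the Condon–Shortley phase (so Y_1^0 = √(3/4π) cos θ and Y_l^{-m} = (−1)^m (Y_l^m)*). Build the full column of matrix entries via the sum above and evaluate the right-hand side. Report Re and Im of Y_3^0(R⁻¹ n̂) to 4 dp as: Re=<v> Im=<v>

Need the full column D^3_{m',0} for m'=−3..3 at α=4.1051, β=0.1022, γ=3.3194.
cos(β/2)=0.998695, sin(β/2)=0.051078
d^3_{-3,0}: single k=3 term ⇒ +0.000594;  D = +0.000575-0.000147i
d^3_{-2,0}: k∈[2..3] ⇒ +0.014215 -0.000037 = +0.014178;  D = -0.004944+0.013288i
d^3_{-1,0}: k∈[1..3] ⇒ +0.175787 -0.001379 +0.000001 = +0.174409;  D = -0.099525-0.143224i
d^3_{0,0}: k∈[0..3] ⇒ +0.992194 -0.023358 +0.000061 -0.000000 = +0.968897;  D = +0.968897+0.000000i
d^3_{1,0}: k∈[0..2] ⇒ -0.175787 +0.001379 -0.000001 = -0.174409;  D = +0.099525-0.143224i
d^3_{2,0}: k∈[0..1] ⇒ +0.014215 -0.000037 = +0.014178;  D = -0.004944-0.013288i
d^3_{3,0}: single k=0 term ⇒ -0.000594;  D = -0.000575-0.000147i
Y_3^{m'}(θ=0.973,φ=4.3292) and Σ D·Y over m':
  (+0.0006-0.0001i)·(+0.2150-0.0963i)  (-0.0049+0.0133i)·(-0.2831-0.2726i)  (-0.0995-0.1432i)·(-0.0583+0.1447i)  (+0.9689+0.0000i)·(-0.2974+0.0000i)  (+0.0995-0.1432i)·(+0.0583+0.1447i)  (-0.0049-0.0133i)·(-0.2831+0.2726i)  (-0.0006-0.0001i)·(-0.2150-0.0963i)
Y_3^0(R⁻¹ n̂) = -0.224882-0.000000i

Re=-0.2249 Im=0.0000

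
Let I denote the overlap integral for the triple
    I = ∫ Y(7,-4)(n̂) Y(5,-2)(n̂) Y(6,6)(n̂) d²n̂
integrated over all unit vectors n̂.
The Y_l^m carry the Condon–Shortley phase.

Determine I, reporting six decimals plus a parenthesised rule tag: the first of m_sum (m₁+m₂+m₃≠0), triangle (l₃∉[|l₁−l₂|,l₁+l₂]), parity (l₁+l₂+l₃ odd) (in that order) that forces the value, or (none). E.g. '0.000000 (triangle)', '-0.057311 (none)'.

0.159414 (none)

Rules hold: Σm=0, L=18 even, 2≤6≤12.
N = 15·11·13 = 2145
Δ = 6!·8!·4!/19! = 1/174594420
Racah Σ t=1..5: t=1:−1/4147200 t=2:+1/207360 t=3:−1/82944 t=4:+1/207360 t=5:−1/4147200 = -1/345600
⇒ 3j(7 5 6; 0 0 0)² = 420/46189, sgn -1
Racah Σ t=3..3: t=3:−1/34836480 = -1/34836480
⇒ 3j(7 5 6; -4 -2 6)² = 275/16796, sgn -1
4πI² = N·(3j₀)²·(3jₘ)² = 433125/1356277
I = +1·√(0.319348/4π) = 0.15941438
No selection rule forces the value: the integral is nonzero (none).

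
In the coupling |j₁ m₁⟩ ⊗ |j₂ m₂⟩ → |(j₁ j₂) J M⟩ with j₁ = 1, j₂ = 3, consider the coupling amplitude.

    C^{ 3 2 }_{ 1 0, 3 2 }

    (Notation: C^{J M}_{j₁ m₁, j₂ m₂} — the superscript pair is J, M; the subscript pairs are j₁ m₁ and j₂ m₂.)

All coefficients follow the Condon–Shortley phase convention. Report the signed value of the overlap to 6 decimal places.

−√(1/3) ≈ -0.577350

triangle: 1!×1!×5!/8! = 120/40320
(j±m)!: 1!×1!×5!×1!×5!×1! = 14400
prefactor² = (2J+1)×Δ×N² = 300
  k=0: +1/(0!×1!×1!×5!×0!×0!) = 1/120
  k=1: −1/(1!×0!×0!×4!×1!×1!) = -1/24
Σ = -1/30  ⇒  CG² = 300×(-1/30)² = 1/3
CG = −√(1/3) = -0.577350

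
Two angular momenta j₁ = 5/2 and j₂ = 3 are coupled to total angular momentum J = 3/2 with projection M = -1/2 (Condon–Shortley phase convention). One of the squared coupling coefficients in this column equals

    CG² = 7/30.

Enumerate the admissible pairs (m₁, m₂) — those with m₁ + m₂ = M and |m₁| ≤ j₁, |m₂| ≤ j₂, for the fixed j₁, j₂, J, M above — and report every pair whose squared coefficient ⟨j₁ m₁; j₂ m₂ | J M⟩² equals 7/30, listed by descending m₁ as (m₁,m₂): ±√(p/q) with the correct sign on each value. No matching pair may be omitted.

Admissible pairs with m₁+m₂ = M = -1/2: (-5/2,2), (-3/2,1), (-1/2,0), (1/2,-1), (3/2,-2), (5/2,-3)
  (m₁,m₂)=(5/2,-3): CG² = 5/14, CG = +√(5/14)
  (m₁,m₂)=(3/2,-2): CG² = 1/21, CG = −√(1/21)
  (m₁,m₂)=(1/2,-1): CG² = 1/105, CG = −√(1/105)
  (m₁,m₂)=(-1/2,0): CG² = 4/35, CG = +√(4/35)
  (m₁,m₂)=(-3/2,1): CG² = 7/30, CG = −√(7/30)   ← matches the target
  (m₁,m₂)=(-5/2,2): CG² = 5/21, CG = +√(5/21)
Pairs with CG² = 7/30: (-3/2,1): −√(7/30)

(-3/2,1): −√(7/30)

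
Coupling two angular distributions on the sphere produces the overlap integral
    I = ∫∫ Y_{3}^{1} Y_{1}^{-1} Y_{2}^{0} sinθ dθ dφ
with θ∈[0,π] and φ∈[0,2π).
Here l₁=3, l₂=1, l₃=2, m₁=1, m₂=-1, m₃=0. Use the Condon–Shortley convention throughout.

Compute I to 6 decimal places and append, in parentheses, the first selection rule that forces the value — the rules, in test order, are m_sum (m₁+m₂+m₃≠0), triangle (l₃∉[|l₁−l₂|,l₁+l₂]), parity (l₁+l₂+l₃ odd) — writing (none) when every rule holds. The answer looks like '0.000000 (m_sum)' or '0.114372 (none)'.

-0.202301 (none)

Rules hold: Σm=0, L=6 even, 2≤2≤4.
N = 7·3·5 = 105
Δ = 2!·4!·0!/7! = 1/105
Racah Σ t=1..1: t=1:−1/4 = -1/4
⇒ 3j(3 1 2; 0 0 0)² = 3/35, sgn -1
Racah Σ t=0..0: t=0:+1/8 = 1/8
⇒ 3j(3 1 2; 1 -1 0)² = 2/35, sgn +1
4πI² = N·(3j₀)²·(3jₘ)² = 18/35
I = -1·√(0.514286/4π) = -0.20230066
No selection rule forces the value: the integral is nonzero (none).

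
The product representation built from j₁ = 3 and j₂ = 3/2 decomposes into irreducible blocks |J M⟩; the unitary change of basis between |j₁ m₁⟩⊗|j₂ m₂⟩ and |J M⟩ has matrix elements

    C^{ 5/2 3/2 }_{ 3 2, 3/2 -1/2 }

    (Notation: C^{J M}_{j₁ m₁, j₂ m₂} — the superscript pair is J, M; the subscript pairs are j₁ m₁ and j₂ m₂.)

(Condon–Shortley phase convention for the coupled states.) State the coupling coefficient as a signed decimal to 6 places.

j₁+j₂−J=2  J+j₁−j₂=4  J−j₁+j₂=1  j₁+j₂+J+1=8
(j₁±m₁, j₂±m₂, J±M) = (5,1,1,2,4,1)
P² = 288/7
sum k=0..1:
  [0] +1/12 = 1/12
  [1] −1/24 = -1/24
S = 1/24
C² = P²·S² = 1/14 ; C = +0.267261

+√(1/14) = +0.267261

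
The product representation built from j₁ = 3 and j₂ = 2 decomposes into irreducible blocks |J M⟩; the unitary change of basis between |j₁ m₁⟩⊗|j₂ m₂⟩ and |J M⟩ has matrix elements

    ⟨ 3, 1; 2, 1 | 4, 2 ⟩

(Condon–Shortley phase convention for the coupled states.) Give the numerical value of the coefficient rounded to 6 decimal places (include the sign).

−√(1/28) ≈ -0.188982

√[9·1!5!3!/10! · 4!2!3!1!6!2!] = √(5184/7)
  +(−1)^0/∏(0,1,2,3,3,0)! = 1/72  (running 1/72)
  +(−1)^1/∏(1,0,1,2,4,1)! = -1/48  (running -1/144)
⟨..|..⟩ = √(5184/7)·(-1/144) = -0.188982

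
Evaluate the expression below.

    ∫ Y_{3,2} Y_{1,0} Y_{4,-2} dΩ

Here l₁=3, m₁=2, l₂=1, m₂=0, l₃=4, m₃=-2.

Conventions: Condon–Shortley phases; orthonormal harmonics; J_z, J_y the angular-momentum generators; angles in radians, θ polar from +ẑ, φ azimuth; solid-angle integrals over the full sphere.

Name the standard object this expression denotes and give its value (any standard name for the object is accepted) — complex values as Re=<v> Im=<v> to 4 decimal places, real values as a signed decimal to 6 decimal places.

This is a Gaunt coefficient — the integral of a triple product of spherical harmonics over the sphere.
Rules hold: Σm=0, L=8 even, 2≤4≤4.
N = 7·3·9 = 189
Δ = 0!·6!·2!/9! = 1/252
Racah Σ t=0..0: t=0:+1/36 = 1/36
⇒ 3j(3 1 4; 0 0 0)² = 4/63, sgn +1
Racah Σ t=0..0: t=0:+1/120 = 1/120
⇒ 3j(3 1 4; 2 0 -2)² = 1/21, sgn +1
4πI² = N·(3j₀)²·(3jₘ)² = 4/7
I = +1·√(0.571429/4π) = 0.21324362

Gaunt coefficient, +0.213244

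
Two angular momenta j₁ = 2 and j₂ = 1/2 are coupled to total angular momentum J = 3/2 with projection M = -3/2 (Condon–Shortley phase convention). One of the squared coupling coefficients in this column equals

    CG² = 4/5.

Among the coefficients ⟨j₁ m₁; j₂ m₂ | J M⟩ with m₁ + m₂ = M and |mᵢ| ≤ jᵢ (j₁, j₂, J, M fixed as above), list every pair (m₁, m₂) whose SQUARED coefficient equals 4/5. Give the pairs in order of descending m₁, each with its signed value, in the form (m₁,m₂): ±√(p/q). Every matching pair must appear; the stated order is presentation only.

(-2,1/2): −√(4/5)

Admissible pairs with m₁+m₂ = M = -3/2: (-2,1/2), (-1,-1/2)
  (m₁,m₂)=(-1,-1/2): CG² = 1/5, CG = +√(1/5)
  (m₁,m₂)=(-2,1/2): CG² = 4/5, CG = −√(4/5)   ← matches the target
Pairs with CG² = 4/5: (-2,1/2): −√(4/5)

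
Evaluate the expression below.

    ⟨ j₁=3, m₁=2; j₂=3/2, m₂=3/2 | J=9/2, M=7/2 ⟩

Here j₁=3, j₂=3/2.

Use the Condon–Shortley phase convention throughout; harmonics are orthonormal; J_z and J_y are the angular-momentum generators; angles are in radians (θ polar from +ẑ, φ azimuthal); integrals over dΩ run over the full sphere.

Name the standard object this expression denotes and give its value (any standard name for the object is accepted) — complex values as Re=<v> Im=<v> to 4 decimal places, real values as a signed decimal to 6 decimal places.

This is a Clebsch–Gordan (vector-coupling) coefficient.
j₁+j₂−J=0  J+j₁−j₂=6  J−j₁+j₂=3  j₁+j₂+J+1=10
(j₁±m₁, j₂±m₂, J±M) = (5,1,3,0,8,1)
P² = 345600
sum k=0..0:
  [0] +1/720 = 1/720
S = 1/720
C² = P²·S² = 2/3 ; C = +0.816497

Clebsch–Gordan coefficient, +√(2/3) ≈ +0.816497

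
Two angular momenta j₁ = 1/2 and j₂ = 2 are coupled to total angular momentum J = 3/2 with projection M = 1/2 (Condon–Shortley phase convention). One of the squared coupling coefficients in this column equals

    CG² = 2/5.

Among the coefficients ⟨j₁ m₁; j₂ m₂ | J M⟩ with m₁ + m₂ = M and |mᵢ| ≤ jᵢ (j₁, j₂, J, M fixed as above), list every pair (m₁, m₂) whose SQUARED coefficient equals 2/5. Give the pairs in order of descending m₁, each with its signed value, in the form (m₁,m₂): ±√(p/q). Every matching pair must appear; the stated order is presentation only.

Admissible pairs with m₁+m₂ = M = 1/2: (-1/2,1), (1/2,0)
  (m₁,m₂)=(1/2,0): CG² = 2/5, CG = +√(2/5)   ← matches the target
  (m₁,m₂)=(-1/2,1): CG² = 3/5, CG = −√(3/5)
Pairs with CG² = 2/5: (1/2,0): +√(2/5)

(1/2,0): +√(2/5)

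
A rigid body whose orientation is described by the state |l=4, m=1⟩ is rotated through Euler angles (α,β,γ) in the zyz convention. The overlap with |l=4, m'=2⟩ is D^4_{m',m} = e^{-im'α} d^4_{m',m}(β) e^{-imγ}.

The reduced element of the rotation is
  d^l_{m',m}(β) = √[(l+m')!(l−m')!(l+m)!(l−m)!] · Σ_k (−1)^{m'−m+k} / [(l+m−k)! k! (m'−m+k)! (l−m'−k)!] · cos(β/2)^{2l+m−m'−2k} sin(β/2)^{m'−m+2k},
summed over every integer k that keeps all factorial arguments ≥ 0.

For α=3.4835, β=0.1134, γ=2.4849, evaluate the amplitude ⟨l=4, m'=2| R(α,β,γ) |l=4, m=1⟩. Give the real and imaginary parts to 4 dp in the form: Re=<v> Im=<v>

Re=0.2338 Im=-0.0063

D^4_{2,1}(3.4835,0.1134,2.4849) = e^{-i·2·3.4835}·d^4_{2,1}(0.1134)·e^{-i·1·2.4849}. Compute d first:
With c≡cos(β/2)=0.998393 and s≡sin(β/2)=0.056670, N=[720·2·120·6]^{1/2}=1018.233765
k∈{0,1,2} keeps every argument non-negative
  k=0: (−1)^1·1018.2338/(240)·0.9984^7·0.0567^1 = -0.237737
  k=1: (−1)^2·1018.2338/(48)·0.9984^5·0.0567^3 = +0.003830
  k=2: (−1)^3·1018.2338/(72)·0.9984^3·0.0567^5 = -0.000008
d^4_{2,1}(0.1134) = -0.237737 +0.003830 -0.000008 = -0.233916
Phases: e^{-i·(2)·3.4835}=+0.775168-0.631755i, e^{-i·(1)·2.4849}=-0.792016-0.610501i ⇒ D=+0.233830-0.006343i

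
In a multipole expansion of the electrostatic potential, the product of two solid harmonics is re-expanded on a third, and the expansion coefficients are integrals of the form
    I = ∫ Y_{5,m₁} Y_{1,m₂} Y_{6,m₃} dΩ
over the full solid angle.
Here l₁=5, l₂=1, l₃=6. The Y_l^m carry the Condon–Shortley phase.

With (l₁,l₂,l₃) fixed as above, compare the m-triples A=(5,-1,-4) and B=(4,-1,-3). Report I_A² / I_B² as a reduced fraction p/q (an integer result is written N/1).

Same 5,1,6: normalisation and zero-m 3j drop out of the ratio.
A: Δ: 0! 10! 2! / 13! → 1/858; sum: t=0:+1/7257600 = 1/7257600; 3j²(5 1 6; 5 -1 -4) = Δ·Π!·Σ² = 1/858  (sign +1)
B: Δ: 0! 10! 2! / 13! → 1/858; sum: t=0:+1/725760 = 1/725760; 3j²(5 1 6; 4 -1 -3) = Δ·Π!·Σ² = 1/286  (sign -1)
I_A²/I_B² = (1/858)/(1/286) = 1/3

1/3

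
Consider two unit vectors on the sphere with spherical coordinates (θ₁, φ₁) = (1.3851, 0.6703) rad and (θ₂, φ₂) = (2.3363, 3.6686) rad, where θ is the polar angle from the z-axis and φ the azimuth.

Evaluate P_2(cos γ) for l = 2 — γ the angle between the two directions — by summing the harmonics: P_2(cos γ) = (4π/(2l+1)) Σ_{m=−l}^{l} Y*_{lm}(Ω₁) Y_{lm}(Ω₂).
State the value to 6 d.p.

0.531621

Expand P_2 via completeness: Σ_{m} conj(Y_{2,m}) at Ω₁ times Y_{2,m} at Ω₂ —
  m=-2: (0.08513 + 0.36326j) × (0.09922 - 0.17460j) = 0.07187 + 0.02118j  (running Σ = 0.07187 + 0.02118j)
  m=-1: (0.10985 + 0.08709j) × (0.33360 - 0.19412j) = 0.05355 + 0.00773j  (running Σ = 0.12542 + 0.02891j)
  m=0: (-0.28314 + 0.00000j) × (0.13888 + 0.00000j) = -0.03932 + 0.00000j  (running Σ = 0.08610 + 0.02891j)
  m=1: (-0.10985 + 0.08709j) × (-0.33360 - 0.19412j) = 0.05355 - 0.00773j  (running Σ = 0.13965 + 0.02118j)
  m=2: (0.08513 - 0.36326j) × (0.09922 + 0.17460j) = 0.07187 - 0.02118j  (running Σ = 0.21153 + 0.00000j)
Total Σ_m = 0.21153 + 0.00000j. Multiply by 2.513274: 0.53162 + 0.00000j. P_2(cos γ) = 0.531621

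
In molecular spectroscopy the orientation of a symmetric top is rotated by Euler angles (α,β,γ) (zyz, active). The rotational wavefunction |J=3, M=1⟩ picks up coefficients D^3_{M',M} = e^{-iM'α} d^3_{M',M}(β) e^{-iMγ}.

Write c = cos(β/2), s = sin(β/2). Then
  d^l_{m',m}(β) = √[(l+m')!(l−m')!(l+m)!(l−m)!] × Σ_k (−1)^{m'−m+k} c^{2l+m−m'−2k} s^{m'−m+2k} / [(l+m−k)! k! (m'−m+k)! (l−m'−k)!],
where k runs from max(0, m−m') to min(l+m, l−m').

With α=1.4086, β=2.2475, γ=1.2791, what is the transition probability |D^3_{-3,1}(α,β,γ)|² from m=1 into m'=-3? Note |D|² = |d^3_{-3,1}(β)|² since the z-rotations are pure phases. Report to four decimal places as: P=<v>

P=0.2290

D^3_{-3,1}(1.4086,2.2475,1.2791) = e^{-i·-3·1.4086}·d^3_{-3,1}(2.2475)·e^{-i·1·1.2791}. Compute d first:
With c≡cos(β/2)=0.432304 and s≡sin(β/2)=0.901728, N=[1·720·24·2]^{1/2}=185.903201
Admissible k: 4..4 (factorial args all ≥0)
  k=4: (−1)^0·185.9032/(48)·0.4323^2·0.9017^4 = +0.478549
d^3_{-3,1}(2.2475) = +0.478549
|D^3_{-3,1}|² = |d^3_{-3,1}(β)|² = (+0.478549)² = 0.229009 (the z-rotation phases have unit modulus)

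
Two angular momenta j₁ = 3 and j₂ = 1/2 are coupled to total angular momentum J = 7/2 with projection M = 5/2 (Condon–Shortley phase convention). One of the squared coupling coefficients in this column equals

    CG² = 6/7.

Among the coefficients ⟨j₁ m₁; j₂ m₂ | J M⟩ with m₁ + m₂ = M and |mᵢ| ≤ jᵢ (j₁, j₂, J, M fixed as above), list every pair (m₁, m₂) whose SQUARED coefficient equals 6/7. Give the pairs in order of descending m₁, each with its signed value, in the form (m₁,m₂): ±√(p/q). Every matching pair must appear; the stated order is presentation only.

Admissible pairs with m₁+m₂ = M = 5/2: (2,1/2), (3,-1/2)
  (m₁,m₂)=(3,-1/2): CG² = 1/7, CG = +√(1/7)
  (m₁,m₂)=(2,1/2): CG² = 6/7, CG = +√(6/7)   ← matches the target
Pairs with CG² = 6/7: (2,1/2): +√(6/7)

(2,1/2): +√(6/7)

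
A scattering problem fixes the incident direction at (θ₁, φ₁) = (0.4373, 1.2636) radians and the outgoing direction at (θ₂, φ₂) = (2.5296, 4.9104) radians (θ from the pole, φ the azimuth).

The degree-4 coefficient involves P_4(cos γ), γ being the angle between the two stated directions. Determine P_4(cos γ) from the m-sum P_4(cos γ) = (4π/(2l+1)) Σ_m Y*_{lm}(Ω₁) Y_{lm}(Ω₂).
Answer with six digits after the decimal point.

0.589031

Summing Y*_{l m}(θ₁,φ₁)·Y_{l m}(θ₂,φ₂) over m ∈ [−4, 4]; prefactor 4π/(2·4+1) = 1.396263:
  term(m=-4) = -0.000298-0.000618i   from Y*(Ω₁)=+0.004774-0.013410i, Y(Ω₂)=+0.033860-0.034313i
  term(m=-3) = +0.000923-0.016705i   from Y*(Ω₁)=-0.068602-0.052066i, Y(Ω₂)=+0.108728+0.160980i
  term(m=-2) = +0.061634-0.098225i   from Y*(Ω₁)=-0.232599+0.164093i, Y(Ω₂)=-0.375843+0.157144i
  term(m=-1) = +0.163846-0.090621i   from Y*(Ω₁)=+0.150628+0.474810i, Y(Ω₂)=-0.073943-0.368535i
  term(m=+0) = -0.030347+0.000000i   from Y*(Ω₁)=+0.206480-0.000000i, Y(Ω₂)=-0.146972+0.000000i
  term(m=+1) = +0.163846+0.090621i   from Y*(Ω₁)=-0.150628+0.474810i, Y(Ω₂)=+0.073943-0.368535i
  term(m=+2) = +0.061634+0.098225i   from Y*(Ω₁)=-0.232599-0.164093i, Y(Ω₂)=-0.375843-0.157144i
  term(m=+3) = +0.000923+0.016705i   from Y*(Ω₁)=+0.068602-0.052066i, Y(Ω₂)=-0.108728+0.160980i
  term(m=+4) = -0.000298+0.000618i   from Y*(Ω₁)=+0.004774+0.013410i, Y(Ω₂)=+0.033860+0.034313i
Σ over m = +0.421862-0.000000i; ×(4π/9) → +0.589031-0.000000i. Real part: 0.589031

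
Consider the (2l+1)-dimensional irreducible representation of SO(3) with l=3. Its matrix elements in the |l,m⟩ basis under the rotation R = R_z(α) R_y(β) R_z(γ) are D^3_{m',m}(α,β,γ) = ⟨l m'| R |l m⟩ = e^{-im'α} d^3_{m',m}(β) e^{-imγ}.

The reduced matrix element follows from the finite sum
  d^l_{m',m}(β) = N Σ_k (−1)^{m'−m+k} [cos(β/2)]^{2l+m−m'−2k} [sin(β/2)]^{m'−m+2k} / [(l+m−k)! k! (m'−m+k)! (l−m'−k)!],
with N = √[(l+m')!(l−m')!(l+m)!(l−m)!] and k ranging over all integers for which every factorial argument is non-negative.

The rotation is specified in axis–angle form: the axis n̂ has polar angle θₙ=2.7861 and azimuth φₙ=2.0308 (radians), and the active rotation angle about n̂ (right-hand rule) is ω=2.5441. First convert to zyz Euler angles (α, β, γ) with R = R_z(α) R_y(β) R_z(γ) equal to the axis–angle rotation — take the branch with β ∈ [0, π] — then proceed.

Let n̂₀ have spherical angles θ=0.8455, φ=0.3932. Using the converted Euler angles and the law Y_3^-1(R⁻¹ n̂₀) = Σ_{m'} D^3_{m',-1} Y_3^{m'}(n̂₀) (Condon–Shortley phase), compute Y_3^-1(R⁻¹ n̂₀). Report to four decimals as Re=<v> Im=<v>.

Axis–angle → zyz. n̂ = (sinθₙcosφₙ, sinθₙsinφₙ, cosθₙ) = (-0.154518, +0.311873, -0.937475), ω = 2.5441.
R = I cosω + sinω [n̂]ₓ + (1−cosω) n̂n̂ᵀ gives
  R = [-0.783134, +0.439366, +0.440068; -0.615428, -0.649071, -0.447164; +0.089167, -0.621019, +0.778707]
β = atan2(√(R₁₃²+R₂₃²), R₃₃) = 0.678194; α = atan2(R₂₃, R₁₃) mod 2π = 5.489789; γ = atan2(R₃₂, −R₃₁) mod 2π = 4.569782
Need the full column D^3_{m',-1} for m'=−3..3 at α=5.4898, β=0.6782, γ=4.5698.
cos(β/2)=0.943055, sin(β/2)=0.332636
d^3_{-3,-1}: single k=2 term ⇒ +0.338947;  D = -0.196609+0.276098i
d^3_{-2,-1}: k∈[1..2] ⇒ +0.784612 -0.195231 = +0.589381;  D = -0.581984+0.093086i
d^3_{-1,-1}: k∈[0..2] ⇒ +0.703434 -0.700127 +0.065328 = +0.068636;  D = -0.055265-0.040702i
d^3_{0,-1}: k∈[0..2] ⇒ -0.859499 +0.320797 -0.013304 = -0.552006;  D = +0.078453+0.546403i
d^3_{1,-1}: k∈[0..2] ⇒ +0.525095 -0.087104 +0.001355 = +0.439345;  D = +0.266162-0.349546i
d^3_{2,-1}: k∈[0..1] ⇒ -0.195231 +0.012145 = -0.183086;  D = -0.181621+0.023119i
d^3_{3,-1}: single k=0 term ⇒ +0.042169;  D = +0.033137+0.026080i
Y_3^{m'}(θ=0.8455,φ=0.3932) and Σ D·Y over m':
  (-0.1966+0.2761i)·(+0.0667-0.1616i)  (-0.5820+0.0931i)·(+0.2682-0.2687i)  (-0.0553-0.0407i)·(+0.2681-0.1112i)  (+0.0785+0.5464i)·(-0.1980+0.0000i)  (+0.2662-0.3495i)·(-0.2681-0.1112i)  (-0.1816+0.0231i)·(+0.2682+0.2687i)  (+0.0331+0.0261i)·(-0.0667-0.1616i)
Y_3^-1(R⁻¹ n̂) = -0.297555+0.132993i

Re=-0.2976 Im=0.1330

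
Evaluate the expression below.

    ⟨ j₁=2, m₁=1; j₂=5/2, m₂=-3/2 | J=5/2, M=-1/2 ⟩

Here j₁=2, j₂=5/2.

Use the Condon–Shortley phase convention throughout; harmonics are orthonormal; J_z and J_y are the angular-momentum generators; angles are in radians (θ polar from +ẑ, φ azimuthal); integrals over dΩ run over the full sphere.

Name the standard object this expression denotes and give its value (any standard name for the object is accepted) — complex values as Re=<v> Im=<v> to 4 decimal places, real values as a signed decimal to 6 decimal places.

Clebsch–Gordan coefficient, +√(6/35) ≈ +0.414039

This is a Clebsch–Gordan (vector-coupling) coefficient.
√[6·2!2!3!/8! · 3!1!1!4!2!3!] = √(216/35)
  +(−1)^0/∏(0,2,1,1,1,2)! = 1/4  (running 1/4)
  +(−1)^1/∏(1,1,0,0,2,3)! = -1/12  (running 1/6)
⟨..|..⟩ = √(216/35)·(1/6) = +0.414039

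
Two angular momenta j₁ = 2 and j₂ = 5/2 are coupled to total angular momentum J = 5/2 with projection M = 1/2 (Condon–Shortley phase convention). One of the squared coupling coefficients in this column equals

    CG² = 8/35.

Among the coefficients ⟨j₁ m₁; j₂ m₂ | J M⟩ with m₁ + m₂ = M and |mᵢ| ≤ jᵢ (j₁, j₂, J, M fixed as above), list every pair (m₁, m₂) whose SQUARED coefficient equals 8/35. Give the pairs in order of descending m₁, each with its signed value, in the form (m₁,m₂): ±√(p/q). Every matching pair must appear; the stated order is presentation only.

Admissible pairs with m₁+m₂ = M = 1/2: (-2,5/2), (-1,3/2), (0,1/2), (1,-1/2), (2,-3/2)
  (m₁,m₂)=(2,-3/2): CG² = 27/70, CG = +√(27/70)
  (m₁,m₂)=(1,-1/2): CG² = 0/1, CG = 0
  (m₁,m₂)=(0,1/2): CG² = 8/35, CG = −√(8/35)   ← matches the target
  (m₁,m₂)=(-1,3/2): CG² = 6/35, CG = +√(6/35)
  (m₁,m₂)=(-2,5/2): CG² = 3/14, CG = +√(3/14)
Pairs with CG² = 8/35: (0,1/2): −√(8/35)

(0,1/2): −√(8/35)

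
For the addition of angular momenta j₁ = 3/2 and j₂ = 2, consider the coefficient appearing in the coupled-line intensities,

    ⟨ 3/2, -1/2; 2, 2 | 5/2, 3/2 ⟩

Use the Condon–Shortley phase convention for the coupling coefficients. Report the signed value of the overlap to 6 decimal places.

-0.676123

√[6·1!2!3!/7! · 1!2!4!0!4!1!] = √(576/35)
  +(−1)^1/∏(1,0,1,3,1,0)! = -1/6  (running -1/6)
⟨..|..⟩ = √(576/35)·(-1/6) = -0.676123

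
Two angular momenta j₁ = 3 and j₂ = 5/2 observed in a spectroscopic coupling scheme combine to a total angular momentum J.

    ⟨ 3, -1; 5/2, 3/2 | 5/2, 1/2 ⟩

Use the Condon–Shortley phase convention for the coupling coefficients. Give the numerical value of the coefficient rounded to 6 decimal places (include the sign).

+√(1/35) ≈ +0.169031

√[6·3!3!2!/9! · 2!4!4!1!3!2!] = √(576/35)
  +(−1)^2/∏(2,1,2,2,1,0)! = 1/8  (running 1/8)
  +(−1)^3/∏(3,0,1,1,2,1)! = -1/12  (running 1/24)
⟨..|..⟩ = √(576/35)·(1/24) = +0.169031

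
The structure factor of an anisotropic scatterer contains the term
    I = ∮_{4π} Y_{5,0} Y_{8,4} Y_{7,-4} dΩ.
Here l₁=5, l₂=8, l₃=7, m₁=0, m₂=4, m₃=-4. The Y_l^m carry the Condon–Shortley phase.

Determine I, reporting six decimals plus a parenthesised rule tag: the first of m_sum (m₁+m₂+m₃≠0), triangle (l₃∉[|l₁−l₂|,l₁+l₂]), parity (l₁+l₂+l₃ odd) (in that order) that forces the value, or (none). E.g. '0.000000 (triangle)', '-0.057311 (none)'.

-0.123255 (none)

Rules hold: Σm=0, L=20 even, 3≤7≤13.
N = 11·17·15 = 2805
Δ = 6!·4!·10!/21! = 1/814773960
Racah Σ t=1..5: t=1:−1/87091200 t=2:+1/4976640 t=3:−1/2073600 t=4:+1/4976640 t=5:−1/87091200 = -1/9676800
⇒ 3j(5 8 7; 0 0 0)² = 360/46189, sgn +1
Racah Σ t=2..5: t=2:+1/1045094400 t=3:−1/52254720 t=4:+1/23224320 t=5:−1/87091200 = 1/74649600
⇒ 3j(5 8 7; 0 4 -4)² = 110/12597, sgn -1
4πI² = N·(3j₀)²·(3jₘ)² = 198000/1037153
I = -1·√(0.190907/4π) = -0.12325548
No selection rule forces the value: the integral is nonzero (none).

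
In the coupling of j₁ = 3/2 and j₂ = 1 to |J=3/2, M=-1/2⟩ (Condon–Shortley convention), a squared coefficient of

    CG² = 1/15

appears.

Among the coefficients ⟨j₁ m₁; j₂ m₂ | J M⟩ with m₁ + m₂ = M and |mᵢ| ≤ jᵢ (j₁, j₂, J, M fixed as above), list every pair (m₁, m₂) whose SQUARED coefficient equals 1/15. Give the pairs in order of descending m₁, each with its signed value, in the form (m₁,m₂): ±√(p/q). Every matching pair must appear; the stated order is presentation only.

(-1/2,0): −√(1/15)

Admissible pairs with m₁+m₂ = M = -1/2: (-3/2,1), (-1/2,0), (1/2,-1)
  (m₁,m₂)=(1/2,-1): CG² = 8/15, CG = +√(8/15)
  (m₁,m₂)=(-1/2,0): CG² = 1/15, CG = −√(1/15)   ← matches the target
  (m₁,m₂)=(-3/2,1): CG² = 2/5, CG = −√(2/5)
Pairs with CG² = 1/15: (-1/2,0): −√(1/15)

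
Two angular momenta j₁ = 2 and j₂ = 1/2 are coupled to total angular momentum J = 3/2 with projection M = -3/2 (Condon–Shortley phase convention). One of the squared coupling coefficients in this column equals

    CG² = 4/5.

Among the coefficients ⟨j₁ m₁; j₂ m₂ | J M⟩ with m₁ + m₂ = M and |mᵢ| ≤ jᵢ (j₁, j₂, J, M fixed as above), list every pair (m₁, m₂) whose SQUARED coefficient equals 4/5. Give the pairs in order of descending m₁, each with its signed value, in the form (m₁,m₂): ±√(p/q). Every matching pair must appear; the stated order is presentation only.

Admissible pairs with m₁+m₂ = M = -3/2: (-2,1/2), (-1,-1/2)
  (m₁,m₂)=(-1,-1/2): CG² = 1/5, CG = +√(1/5)
  (m₁,m₂)=(-2,1/2): CG² = 4/5, CG = −√(4/5)   ← matches the target
Pairs with CG² = 4/5: (-2,1/2): −√(4/5)

(-2,1/2): −√(4/5)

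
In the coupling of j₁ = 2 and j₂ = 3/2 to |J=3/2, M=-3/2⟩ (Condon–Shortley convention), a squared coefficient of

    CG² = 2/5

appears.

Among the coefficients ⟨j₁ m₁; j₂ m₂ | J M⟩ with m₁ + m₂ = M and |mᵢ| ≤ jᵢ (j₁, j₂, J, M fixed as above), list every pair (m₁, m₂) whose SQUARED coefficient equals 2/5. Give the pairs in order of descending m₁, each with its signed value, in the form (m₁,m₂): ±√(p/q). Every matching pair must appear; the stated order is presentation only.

Admissible pairs with m₁+m₂ = M = -3/2: (-2,1/2), (-1,-1/2), (0,-3/2)
  (m₁,m₂)=(0,-3/2): CG² = 1/5, CG = +√(1/5)
  (m₁,m₂)=(-1,-1/2): CG² = 2/5, CG = −√(2/5)   ← matches the target
  (m₁,m₂)=(-2,1/2): CG² = 2/5, CG = +√(2/5)   ← matches the target
Pairs with CG² = 2/5: (-1,-1/2): −√(2/5); (-2,1/2): +√(2/5)

(-1,-1/2): −√(2/5); (-2,1/2): +√(2/5)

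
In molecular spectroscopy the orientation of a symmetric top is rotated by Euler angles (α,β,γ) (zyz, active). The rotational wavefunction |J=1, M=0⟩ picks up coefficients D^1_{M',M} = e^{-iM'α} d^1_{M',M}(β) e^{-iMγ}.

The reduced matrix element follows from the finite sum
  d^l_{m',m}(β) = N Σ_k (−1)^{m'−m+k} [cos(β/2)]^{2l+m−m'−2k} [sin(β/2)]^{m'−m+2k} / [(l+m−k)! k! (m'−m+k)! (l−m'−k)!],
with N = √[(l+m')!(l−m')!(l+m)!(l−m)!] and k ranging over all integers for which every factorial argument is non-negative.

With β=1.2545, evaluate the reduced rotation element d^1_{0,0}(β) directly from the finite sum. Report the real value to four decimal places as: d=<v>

d^1_{0,0}(β=1.2545) via the finite sum:
Half-angle: c=0.809645, s=0.586920. N=√(1·1·1·1)=1.000000
Admissible k: 0..1 (factorial args all ≥0)
  k=0: (−1)^0·1.0000/(1)·0.8096^2·0.5869^0 = +0.655524
  k=1: (−1)^1·1.0000/(1)·0.8096^0·0.5869^2 = -0.344476
d^1_{0,0}(1.2545) = +0.655524 -0.344476 = +0.311049

d=0.3110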